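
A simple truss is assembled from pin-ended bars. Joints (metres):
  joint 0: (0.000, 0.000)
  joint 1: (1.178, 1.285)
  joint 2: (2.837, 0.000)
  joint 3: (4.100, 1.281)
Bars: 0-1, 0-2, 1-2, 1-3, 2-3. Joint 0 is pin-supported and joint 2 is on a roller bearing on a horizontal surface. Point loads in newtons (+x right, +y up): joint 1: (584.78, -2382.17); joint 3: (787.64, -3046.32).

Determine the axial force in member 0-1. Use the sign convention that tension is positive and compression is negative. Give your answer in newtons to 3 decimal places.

N=4 nodes, M=5 members, R=3 reactions → 2N=8, M+R=8
member 0 (0-1): L=1.7432, (cx,cy)=(0.6758,0.7371)
member 1 (0-2): L=2.8370, (cx,cy)=(1.0000,0.0000)
member 2 (1-2): L=2.0985, (cx,cy)=(0.7906,-0.6124)
member 3 (1-3): L=2.9220, (cx,cy)=(1.0000,-0.0014)
member 4 (2-3): L=1.7989, (cx,cy)=(0.7021,0.7121)
solve A·x = −loads:
  F[0-1] = +791.8232 N (tension)
  F[0-2] = +837.3450 N (tension)
  F[1-2] = -4851.8030 N (compression)
  F[1-3] = +3786.0481 N (tension)
  F[2-3] = -4270.7078 N (compression)
  Rx@0 = -1372.4200 N
  Ry@0 = -583.6769 N
  Ry@2 = +6012.1669 N

791.823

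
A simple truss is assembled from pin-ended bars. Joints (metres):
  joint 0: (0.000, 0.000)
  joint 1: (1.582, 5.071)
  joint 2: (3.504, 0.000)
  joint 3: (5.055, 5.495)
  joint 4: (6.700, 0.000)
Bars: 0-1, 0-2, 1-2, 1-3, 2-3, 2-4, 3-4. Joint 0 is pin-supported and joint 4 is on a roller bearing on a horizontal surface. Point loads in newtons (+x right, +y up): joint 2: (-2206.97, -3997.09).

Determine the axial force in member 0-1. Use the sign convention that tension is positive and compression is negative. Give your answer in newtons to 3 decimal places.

-1997.301

N=5 nodes, M=7 members, R=3 reactions → 2N=10, M+R=10
member 0 (0-1): L=5.3120, (cx,cy)=(0.2978,0.9546)
member 1 (0-2): L=3.5040, (cx,cy)=(1.0000,0.0000)
member 2 (1-2): L=5.4230, (cx,cy)=(0.3544,-0.9351)
member 3 (1-3): L=3.4988, (cx,cy)=(0.9926,0.1212)
member 4 (2-3): L=5.7097, (cx,cy)=(0.2716,0.9624)
member 5 (2-4): L=3.1960, (cx,cy)=(1.0000,0.0000)
member 6 (3-4): L=5.7359, (cx,cy)=(0.2868,-0.9580)
solve A·x = −loads:
  F[0-1] = -1997.3013 N (compression)
  F[0-2] = -1612.1456 N (compression)
  F[1-2] = +1874.6255 N (tension)
  F[1-3] = -1268.5696 N (compression)
  F[2-3] = +2331.8313 N (tension)
  F[2-4] = +625.7940 N (tension)
  F[3-4] = -2182.0787 N (compression)
  Rx@0 = +2206.9700 N
  Ry@0 = +1906.6716 N
  Ry@4 = +2090.4184 N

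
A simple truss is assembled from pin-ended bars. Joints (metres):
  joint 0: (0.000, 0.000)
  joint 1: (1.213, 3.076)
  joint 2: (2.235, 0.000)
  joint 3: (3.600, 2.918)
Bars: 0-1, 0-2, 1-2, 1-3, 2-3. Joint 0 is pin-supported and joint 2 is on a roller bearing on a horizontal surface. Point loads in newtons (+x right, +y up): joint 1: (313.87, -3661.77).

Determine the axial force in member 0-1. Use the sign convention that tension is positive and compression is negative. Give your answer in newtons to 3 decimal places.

-1335.560

N=4 nodes, M=5 members, R=3 reactions → 2N=8, M+R=8
member 0 (0-1): L=3.3065, (cx,cy)=(0.3668,0.9303)
member 1 (0-2): L=2.2350, (cx,cy)=(1.0000,0.0000)
member 2 (1-2): L=3.2413, (cx,cy)=(0.3153,-0.9490)
member 3 (1-3): L=2.3922, (cx,cy)=(0.9978,-0.0660)
member 4 (2-3): L=3.2215, (cx,cy)=(0.4237,0.9058)
solve A·x = −loads:
  F[0-1] = -1335.5601 N (compression)
  F[0-2] = +803.8199 N (tension)
  F[1-2] = -2549.3645 N (compression)
  F[1-3] = -0.0000 N (compression)
  F[2-3] = +0.0000 N (tension)
  Rx@0 = -313.8700 N
  Ry@0 = +1242.4451 N
  Ry@2 = +2419.3249 N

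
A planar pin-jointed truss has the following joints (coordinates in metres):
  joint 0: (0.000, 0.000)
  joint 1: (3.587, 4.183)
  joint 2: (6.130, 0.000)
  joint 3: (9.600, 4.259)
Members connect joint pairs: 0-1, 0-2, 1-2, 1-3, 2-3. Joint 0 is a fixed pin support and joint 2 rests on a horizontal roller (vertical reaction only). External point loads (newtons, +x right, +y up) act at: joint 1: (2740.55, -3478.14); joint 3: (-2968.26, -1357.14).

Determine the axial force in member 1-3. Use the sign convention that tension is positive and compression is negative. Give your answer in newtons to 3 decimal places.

-1882.067

N=4 nodes, M=5 members, R=3 reactions → 2N=8, M+R=8
member 0 (0-1): L=5.5104, (cx,cy)=(0.6510,0.7591)
member 1 (0-2): L=6.1300, (cx,cy)=(1.0000,0.0000)
member 2 (1-2): L=4.8953, (cx,cy)=(0.5195,-0.8545)
member 3 (1-3): L=6.0135, (cx,cy)=(0.9999,0.0126)
member 4 (2-3): L=5.4936, (cx,cy)=(0.6316,0.7753)
solve A·x = −loads:
  F[0-1] = -1141.9085 N (compression)
  F[0-2] = +515.6219 N (tension)
  F[1-2] = -3083.8238 N (compression)
  F[1-3] = -1882.0665 N (compression)
  F[2-3] = -1719.8766 N (compression)
  Rx@0 = +227.7100 N
  Ry@0 = +866.8406 N
  Ry@2 = +3968.4394 N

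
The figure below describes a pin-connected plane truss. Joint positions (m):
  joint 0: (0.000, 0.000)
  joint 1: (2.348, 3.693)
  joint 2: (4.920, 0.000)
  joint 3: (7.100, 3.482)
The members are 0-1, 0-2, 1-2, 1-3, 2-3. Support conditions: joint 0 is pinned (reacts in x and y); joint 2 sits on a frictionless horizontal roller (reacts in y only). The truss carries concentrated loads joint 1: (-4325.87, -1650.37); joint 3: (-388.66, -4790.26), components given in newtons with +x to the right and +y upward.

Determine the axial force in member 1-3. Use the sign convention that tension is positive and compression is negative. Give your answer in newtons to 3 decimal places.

N=4 nodes, M=5 members, R=3 reactions → 2N=8, M+R=8
member 0 (0-1): L=4.3762, (cx,cy)=(0.5365,0.8439)
member 1 (0-2): L=4.9200, (cx,cy)=(1.0000,0.0000)
member 2 (1-2): L=4.5004, (cx,cy)=(0.5715,-0.8206)
member 3 (1-3): L=4.7567, (cx,cy)=(0.9990,-0.0444)
member 4 (2-3): L=4.1081, (cx,cy)=(0.5307,0.8476)
solve A·x = −loads:
  F[0-1] = -2680.8915 N (compression)
  F[0-2] = -3276.1369 N (compression)
  F[1-2] = +608.3393 N (tension)
  F[1-3] = +2542.3091 N (tension)
  F[2-3] = -5518.5866 N (compression)
  Rx@0 = +4714.5300 N
  Ry@0 = +2262.3449 N
  Ry@2 = +4178.2851 N

2542.309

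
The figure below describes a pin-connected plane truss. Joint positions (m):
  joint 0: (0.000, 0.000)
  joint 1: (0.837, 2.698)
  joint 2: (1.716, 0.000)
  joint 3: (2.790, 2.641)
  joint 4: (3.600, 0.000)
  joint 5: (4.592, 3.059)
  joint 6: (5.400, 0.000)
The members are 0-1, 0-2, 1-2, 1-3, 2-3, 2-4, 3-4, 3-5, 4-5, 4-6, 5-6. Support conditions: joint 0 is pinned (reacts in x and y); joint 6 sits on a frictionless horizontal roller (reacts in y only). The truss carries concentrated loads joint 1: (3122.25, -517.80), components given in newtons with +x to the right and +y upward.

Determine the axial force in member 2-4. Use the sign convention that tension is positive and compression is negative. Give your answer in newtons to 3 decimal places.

N=7 nodes, M=11 members, R=3 reactions → 2N=14, M+R=14
member 0 (0-1): L=2.8248, (cx,cy)=(0.2963,0.9551)
member 1 (0-2): L=1.7160, (cx,cy)=(1.0000,0.0000)
member 2 (1-2): L=2.8376, (cx,cy)=(0.3098,-0.9508)
member 3 (1-3): L=1.9538, (cx,cy)=(0.9996,-0.0292)
member 4 (2-3): L=2.8510, (cx,cy)=(0.3767,0.9263)
member 5 (2-4): L=1.8840, (cx,cy)=(1.0000,0.0000)
member 6 (3-4): L=2.7624, (cx,cy)=(0.2932,-0.9560)
member 7 (3-5): L=1.8498, (cx,cy)=(0.9741,0.2260)
member 8 (4-5): L=3.2158, (cx,cy)=(0.3085,0.9512)
member 9 (4-6): L=1.8000, (cx,cy)=(1.0000,0.0000)
member 10 (5-6): L=3.1639, (cx,cy)=(0.2554,-0.9668)
solve A·x = −loads:
  F[0-1] = +1175.1997 N (tension)
  F[0-2] = +2774.0395 N (tension)
  F[1-2] = -1655.6745 N (compression)
  F[1-3] = -2262.1219 N (compression)
  F[2-3] = +1699.4258 N (tension)
  F[2-4] = +1620.9747 N (tension)
  F[3-4] = -1968.8623 N (compression)
  F[3-5] = -1071.3738 N (compression)
  F[4-5] = +1978.8223 N (tension)
  F[4-6] = +433.2474 N (tension)
  F[5-6] = -1696.4816 N (compression)
  Rx@0 = -3122.2500 N
  Ry@0 = -1122.4276 N
  Ry@6 = +1640.2276 N

1620.975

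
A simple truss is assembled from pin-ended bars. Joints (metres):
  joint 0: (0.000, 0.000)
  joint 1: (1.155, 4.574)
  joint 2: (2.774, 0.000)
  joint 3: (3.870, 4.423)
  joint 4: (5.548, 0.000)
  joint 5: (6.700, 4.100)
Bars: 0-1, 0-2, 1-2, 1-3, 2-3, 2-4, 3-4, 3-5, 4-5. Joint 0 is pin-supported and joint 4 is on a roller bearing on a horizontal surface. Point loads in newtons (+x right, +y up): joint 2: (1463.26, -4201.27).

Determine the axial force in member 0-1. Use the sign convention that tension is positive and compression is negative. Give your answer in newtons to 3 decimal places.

N=6 nodes, M=9 members, R=3 reactions → 2N=12, M+R=12
member 0 (0-1): L=4.7176, (cx,cy)=(0.2448,0.9696)
member 1 (0-2): L=2.7740, (cx,cy)=(1.0000,0.0000)
member 2 (1-2): L=4.8521, (cx,cy)=(0.3337,-0.9427)
member 3 (1-3): L=2.7192, (cx,cy)=(0.9985,-0.0555)
member 4 (2-3): L=4.5568, (cx,cy)=(0.2405,0.9706)
member 5 (2-4): L=2.7740, (cx,cy)=(1.0000,0.0000)
member 6 (3-4): L=4.7306, (cx,cy)=(0.3547,-0.9350)
member 7 (3-5): L=2.8484, (cx,cy)=(0.9935,-0.1134)
member 8 (4-5): L=4.2588, (cx,cy)=(0.2705,0.9627)
solve A·x = −loads:
  F[0-1] = -2166.5720 N (compression)
  F[0-2] = +1993.7002 N (tension)
  F[1-2] = +2305.0143 N (tension)
  F[1-3] = -1301.5665 N (compression)
  F[2-3] = +2089.7032 N (tension)
  F[2-4] = +796.9400 N (tension)
  F[3-4] = -2246.7267 N (compression)
  F[3-5] = -0.0000 N (tension)
  F[4-5] = +0.0000 N (tension)
  Rx@0 = -1463.2600 N
  Ry@0 = +2100.6350 N
  Ry@4 = +2100.6350 N

-2166.572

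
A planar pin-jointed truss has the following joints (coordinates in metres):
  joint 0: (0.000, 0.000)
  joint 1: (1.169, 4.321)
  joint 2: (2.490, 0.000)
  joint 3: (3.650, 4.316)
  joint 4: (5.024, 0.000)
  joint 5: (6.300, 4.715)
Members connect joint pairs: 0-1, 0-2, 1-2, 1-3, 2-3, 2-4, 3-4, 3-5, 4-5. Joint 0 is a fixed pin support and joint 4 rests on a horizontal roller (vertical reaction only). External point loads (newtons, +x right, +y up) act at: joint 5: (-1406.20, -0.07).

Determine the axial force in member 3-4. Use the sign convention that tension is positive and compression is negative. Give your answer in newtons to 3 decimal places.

1153.323

N=6 nodes, M=9 members, R=3 reactions → 2N=12, M+R=12
member 0 (0-1): L=4.4763, (cx,cy)=(0.2612,0.9653)
member 1 (0-2): L=2.4900, (cx,cy)=(1.0000,0.0000)
member 2 (1-2): L=4.5184, (cx,cy)=(0.2924,-0.9563)
member 3 (1-3): L=2.4810, (cx,cy)=(1.0000,-0.0020)
member 4 (2-3): L=4.4692, (cx,cy)=(0.2596,0.9657)
member 5 (2-4): L=2.5340, (cx,cy)=(1.0000,0.0000)
member 6 (3-4): L=4.5294, (cx,cy)=(0.3033,-0.9529)
member 7 (3-5): L=2.6799, (cx,cy)=(0.9889,0.1489)
member 8 (4-5): L=4.8846, (cx,cy)=(0.2612,0.9653)
solve A·x = −loads:
  F[0-1] = -1367.1366 N (compression)
  F[0-2] = -1049.1710 N (compression)
  F[1-2] = +1381.5914 N (tension)
  F[1-3] = -760.9514 N (compression)
  F[2-3] = -1368.1158 N (compression)
  F[2-4] = -290.1472 N (compression)
  F[3-4] = +1153.3228 N (tension)
  F[3-5] = -1482.4357 N (compression)
  F[4-5] = +228.5838 N (tension)
  Rx@0 = +1406.2000 N
  Ry@0 = +1319.6942 N
  Ry@4 = -1319.6242 N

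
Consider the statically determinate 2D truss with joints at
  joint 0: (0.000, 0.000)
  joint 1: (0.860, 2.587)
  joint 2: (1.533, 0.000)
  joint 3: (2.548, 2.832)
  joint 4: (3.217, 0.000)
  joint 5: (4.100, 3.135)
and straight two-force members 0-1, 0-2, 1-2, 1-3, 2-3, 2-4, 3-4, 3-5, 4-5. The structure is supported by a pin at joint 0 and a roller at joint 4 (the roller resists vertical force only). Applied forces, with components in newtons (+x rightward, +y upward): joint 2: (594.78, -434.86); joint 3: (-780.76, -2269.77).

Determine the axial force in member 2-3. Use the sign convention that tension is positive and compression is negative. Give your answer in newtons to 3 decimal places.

-889.307

N=6 nodes, M=9 members, R=3 reactions → 2N=12, M+R=12
member 0 (0-1): L=2.7262, (cx,cy)=(0.3155,0.9489)
member 1 (0-2): L=1.5330, (cx,cy)=(1.0000,0.0000)
member 2 (1-2): L=2.6731, (cx,cy)=(0.2518,-0.9678)
member 3 (1-3): L=1.7057, (cx,cy)=(0.9896,0.1436)
member 4 (2-3): L=3.0084, (cx,cy)=(0.3374,0.9414)
member 5 (2-4): L=1.6840, (cx,cy)=(1.0000,0.0000)
member 6 (3-4): L=2.9099, (cx,cy)=(0.2299,-0.9732)
member 7 (3-5): L=1.5813, (cx,cy)=(0.9815,0.1916)
member 8 (4-5): L=3.2570, (cx,cy)=(0.2711,0.9625)
solve A·x = −loads:
  F[0-1] = -1461.6030 N (compression)
  F[0-2] = +275.0934 N (tension)
  F[1-2] = +1314.3609 N (tension)
  F[1-3] = -800.2847 N (compression)
  F[2-3] = -889.3068 N (compression)
  F[2-4] = +311.2685 N (tension)
  F[3-4] = -1353.9230 N (compression)
  F[3-5] = +0.0000 N (tension)
  F[4-5] = -0.0000 N (compression)
  Rx@0 = +185.9800 N
  Ry@0 = +1386.9732 N
  Ry@4 = +1317.6568 N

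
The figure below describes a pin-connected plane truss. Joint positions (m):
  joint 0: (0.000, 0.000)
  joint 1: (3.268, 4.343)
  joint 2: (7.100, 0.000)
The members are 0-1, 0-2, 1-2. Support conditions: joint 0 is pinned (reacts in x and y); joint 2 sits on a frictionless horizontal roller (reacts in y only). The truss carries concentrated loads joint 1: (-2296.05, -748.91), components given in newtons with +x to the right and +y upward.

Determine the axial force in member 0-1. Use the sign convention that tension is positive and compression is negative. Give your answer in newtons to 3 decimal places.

-2263.528

N=3 nodes, M=3 members, R=3 reactions → 2N=6, M+R=6
member 0 (0-1): L=5.4352, (cx,cy)=(0.6013,0.7990)
member 1 (0-2): L=7.1000, (cx,cy)=(1.0000,0.0000)
member 2 (1-2): L=5.7919, (cx,cy)=(0.6616,-0.7498)
solve A·x = −loads:
  F[0-1] = -2263.5285 N (compression)
  F[0-2] = -935.0694 N (compression)
  F[1-2] = +1413.3115 N (tension)
  Rx@0 = +2296.0500 N
  Ry@0 = +1808.6716 N
  Ry@2 = -1059.7616 N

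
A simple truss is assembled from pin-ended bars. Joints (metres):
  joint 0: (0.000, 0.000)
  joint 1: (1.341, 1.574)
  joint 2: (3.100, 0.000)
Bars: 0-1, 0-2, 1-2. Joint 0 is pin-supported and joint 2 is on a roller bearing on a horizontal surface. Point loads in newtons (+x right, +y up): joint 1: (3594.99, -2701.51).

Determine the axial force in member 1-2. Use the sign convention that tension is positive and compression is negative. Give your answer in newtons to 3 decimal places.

N=3 nodes, M=3 members, R=3 reactions → 2N=6, M+R=6
member 0 (0-1): L=2.0678, (cx,cy)=(0.6485,0.7612)
member 1 (0-2): L=3.1000, (cx,cy)=(1.0000,0.0000)
member 2 (1-2): L=2.3604, (cx,cy)=(0.7452,-0.6668)
solve A·x = −loads:
  F[0-1] = +384.1809 N (tension)
  F[0-2] = +3345.8416 N (tension)
  F[1-2] = -4489.8086 N (compression)
  Rx@0 = -3594.9900 N
  Ry@0 = -292.4381 N
  Ry@2 = +2993.9481 N

-4489.809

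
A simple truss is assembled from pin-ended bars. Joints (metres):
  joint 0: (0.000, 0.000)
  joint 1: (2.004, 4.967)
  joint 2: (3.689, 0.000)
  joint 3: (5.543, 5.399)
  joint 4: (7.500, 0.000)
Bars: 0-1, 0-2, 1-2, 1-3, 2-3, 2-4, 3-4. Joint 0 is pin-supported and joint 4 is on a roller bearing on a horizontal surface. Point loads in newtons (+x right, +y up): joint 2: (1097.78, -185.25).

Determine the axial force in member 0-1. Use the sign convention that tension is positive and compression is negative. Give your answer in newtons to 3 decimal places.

N=5 nodes, M=7 members, R=3 reactions → 2N=10, M+R=10
member 0 (0-1): L=5.3560, (cx,cy)=(0.3742,0.9274)
member 1 (0-2): L=3.6890, (cx,cy)=(1.0000,0.0000)
member 2 (1-2): L=5.2450, (cx,cy)=(0.3213,-0.9470)
member 3 (1-3): L=3.5653, (cx,cy)=(0.9926,0.1212)
member 4 (2-3): L=5.7085, (cx,cy)=(0.3248,0.9458)
member 5 (2-4): L=3.8110, (cx,cy)=(1.0000,0.0000)
member 6 (3-4): L=5.7427, (cx,cy)=(0.3408,-0.9401)
solve A·x = −loads:
  F[0-1] = -101.5045 N (compression)
  F[0-2] = +1135.7586 N (tension)
  F[1-2] = +90.7473 N (tension)
  F[1-3] = -67.6301 N (compression)
  F[2-3] = +105.0054 N (tension)
  F[2-4] = +33.0281 N (tension)
  F[3-4] = -96.9195 N (compression)
  Rx@0 = -1097.7800 N
  Ry@0 = +94.1317 N
  Ry@4 = +91.1183 N

-101.504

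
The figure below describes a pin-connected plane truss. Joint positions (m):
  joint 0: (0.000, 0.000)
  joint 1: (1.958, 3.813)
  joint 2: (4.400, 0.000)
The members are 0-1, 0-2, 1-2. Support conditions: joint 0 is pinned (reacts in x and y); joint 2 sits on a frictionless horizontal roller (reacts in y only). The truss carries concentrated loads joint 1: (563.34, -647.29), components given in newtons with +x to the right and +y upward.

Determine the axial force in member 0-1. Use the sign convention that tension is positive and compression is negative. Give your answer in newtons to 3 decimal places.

144.946

N=3 nodes, M=3 members, R=3 reactions → 2N=6, M+R=6
member 0 (0-1): L=4.2863, (cx,cy)=(0.4568,0.8896)
member 1 (0-2): L=4.4000, (cx,cy)=(1.0000,0.0000)
member 2 (1-2): L=4.5280, (cx,cy)=(0.5393,-0.8421)
solve A·x = −loads:
  F[0-1] = +144.9458 N (tension)
  F[0-2] = +497.1288 N (tension)
  F[1-2] = -921.7750 N (compression)
  Rx@0 = -563.3400 N
  Ry@0 = -128.9394 N
  Ry@2 = +776.2294 N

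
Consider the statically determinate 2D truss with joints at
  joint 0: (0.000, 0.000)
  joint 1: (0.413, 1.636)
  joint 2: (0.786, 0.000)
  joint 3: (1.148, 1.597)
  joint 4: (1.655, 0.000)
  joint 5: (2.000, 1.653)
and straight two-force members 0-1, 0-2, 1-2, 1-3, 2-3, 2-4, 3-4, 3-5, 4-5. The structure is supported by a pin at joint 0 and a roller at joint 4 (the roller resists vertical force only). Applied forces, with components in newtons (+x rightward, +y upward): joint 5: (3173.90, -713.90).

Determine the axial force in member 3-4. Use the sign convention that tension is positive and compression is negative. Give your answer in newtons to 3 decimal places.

N=6 nodes, M=9 members, R=3 reactions → 2N=12, M+R=12
member 0 (0-1): L=1.6873, (cx,cy)=(0.2448,0.9696)
member 1 (0-2): L=0.7860, (cx,cy)=(1.0000,0.0000)
member 2 (1-2): L=1.6780, (cx,cy)=(0.2223,-0.9750)
member 3 (1-3): L=0.7360, (cx,cy)=(0.9986,-0.0530)
member 4 (2-3): L=1.6375, (cx,cy)=(0.2211,0.9753)
member 5 (2-4): L=0.8690, (cx,cy)=(1.0000,0.0000)
member 6 (3-4): L=1.6755, (cx,cy)=(0.3026,-0.9531)
member 7 (3-5): L=0.8538, (cx,cy)=(0.9978,0.0656)
member 8 (4-5): L=1.6886, (cx,cy)=(0.2043,0.9789)
solve A·x = −loads:
  F[0-1] = +3423.0040 N (tension)
  F[0-2] = +2336.0645 N (tension)
  F[1-2] = -3491.8927 N (compression)
  F[1-3] = +1616.3216 N (tension)
  F[2-3] = +3490.8964 N (tension)
  F[2-4] = +788.1278 N (tension)
  F[3-4] = -3249.7841 N (compression)
  F[3-5] = +3376.3867 N (tension)
  F[4-5] = -955.4992 N (compression)
  Rx@0 = -3173.9000 N
  Ry@0 = -3318.8835 N
  Ry@4 = +4032.7835 N

-3249.784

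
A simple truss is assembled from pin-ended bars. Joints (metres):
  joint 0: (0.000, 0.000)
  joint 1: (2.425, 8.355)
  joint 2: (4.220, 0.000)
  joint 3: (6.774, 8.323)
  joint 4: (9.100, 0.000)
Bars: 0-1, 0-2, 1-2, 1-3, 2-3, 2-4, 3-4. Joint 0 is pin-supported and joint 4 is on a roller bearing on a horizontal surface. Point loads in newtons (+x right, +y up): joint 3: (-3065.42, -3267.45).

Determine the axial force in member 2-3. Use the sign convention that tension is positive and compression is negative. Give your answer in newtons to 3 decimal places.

-3820.493

N=5 nodes, M=7 members, R=3 reactions → 2N=10, M+R=10
member 0 (0-1): L=8.6998, (cx,cy)=(0.2787,0.9604)
member 1 (0-2): L=4.2200, (cx,cy)=(1.0000,0.0000)
member 2 (1-2): L=8.5456, (cx,cy)=(0.2100,-0.9777)
member 3 (1-3): L=4.3491, (cx,cy)=(1.0000,-0.0074)
member 4 (2-3): L=8.7060, (cx,cy)=(0.2934,0.9560)
member 5 (2-4): L=4.8800, (cx,cy)=(1.0000,0.0000)
member 6 (3-4): L=8.6419, (cx,cy)=(0.2692,-0.9631)
solve A·x = −loads:
  F[0-1] = -3789.0289 N (compression)
  F[0-2] = -2009.2592 N (compression)
  F[1-2] = +3735.7406 N (tension)
  F[1-3] = -1840.8973 N (compression)
  F[2-3] = -3820.4930 N (compression)
  F[2-4] = -103.7952 N (compression)
  F[3-4] = +385.6359 N (tension)
  Rx@0 = +3065.4200 N
  Ry@0 = +3638.8549 N
  Ry@4 = -371.4049 N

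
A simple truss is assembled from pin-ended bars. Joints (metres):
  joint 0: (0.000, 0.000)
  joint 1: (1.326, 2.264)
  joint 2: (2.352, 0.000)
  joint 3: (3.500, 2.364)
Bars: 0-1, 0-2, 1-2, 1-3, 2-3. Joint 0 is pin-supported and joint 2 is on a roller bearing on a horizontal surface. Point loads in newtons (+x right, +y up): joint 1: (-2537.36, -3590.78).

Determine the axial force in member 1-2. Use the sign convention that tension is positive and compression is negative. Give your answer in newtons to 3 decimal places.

N=4 nodes, M=5 members, R=3 reactions → 2N=8, M+R=8
member 0 (0-1): L=2.6237, (cx,cy)=(0.5054,0.8629)
member 1 (0-2): L=2.3520, (cx,cy)=(1.0000,0.0000)
member 2 (1-2): L=2.4856, (cx,cy)=(0.4128,-0.9108)
member 3 (1-3): L=2.1763, (cx,cy)=(0.9989,0.0459)
member 4 (2-3): L=2.6280, (cx,cy)=(0.4368,0.8995)
solve A·x = −loads:
  F[0-1] = -4645.7806 N (compression)
  F[0-2] = -189.4433 N (compression)
  F[1-2] = +458.9539 N (tension)
  F[1-3] = +0.0000 N (tension)
  F[2-3] = -0.0000 N (compression)
  Rx@0 = +2537.3600 N
  Ry@0 = +4008.8109 N
  Ry@2 = -418.0309 N

458.954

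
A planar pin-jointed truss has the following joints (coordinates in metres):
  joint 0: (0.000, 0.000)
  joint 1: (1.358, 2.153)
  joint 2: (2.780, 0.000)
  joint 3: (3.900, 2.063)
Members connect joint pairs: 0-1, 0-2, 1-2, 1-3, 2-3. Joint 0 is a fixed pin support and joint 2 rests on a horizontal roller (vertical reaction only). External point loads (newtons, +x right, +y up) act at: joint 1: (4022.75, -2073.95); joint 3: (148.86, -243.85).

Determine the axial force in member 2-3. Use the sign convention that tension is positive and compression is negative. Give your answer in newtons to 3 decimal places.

N=4 nodes, M=5 members, R=3 reactions → 2N=8, M+R=8
member 0 (0-1): L=2.5455, (cx,cy)=(0.5335,0.8458)
member 1 (0-2): L=2.7800, (cx,cy)=(1.0000,0.0000)
member 2 (1-2): L=2.5802, (cx,cy)=(0.5511,-0.8344)
member 3 (1-3): L=2.5436, (cx,cy)=(0.9994,-0.0354)
member 4 (2-3): L=2.3474, (cx,cy)=(0.4771,0.8788)
solve A·x = −loads:
  F[0-1] = +2675.9342 N (tension)
  F[0-2] = +2744.0249 N (tension)
  F[1-2] = -5209.6087 N (compression)
  F[1-3] = +276.1147 N (tension)
  F[2-3] = -266.3519 N (compression)
  Rx@0 = -4171.6100 N
  Ry@0 = -2263.3216 N
  Ry@2 = +4581.1216 N

-266.352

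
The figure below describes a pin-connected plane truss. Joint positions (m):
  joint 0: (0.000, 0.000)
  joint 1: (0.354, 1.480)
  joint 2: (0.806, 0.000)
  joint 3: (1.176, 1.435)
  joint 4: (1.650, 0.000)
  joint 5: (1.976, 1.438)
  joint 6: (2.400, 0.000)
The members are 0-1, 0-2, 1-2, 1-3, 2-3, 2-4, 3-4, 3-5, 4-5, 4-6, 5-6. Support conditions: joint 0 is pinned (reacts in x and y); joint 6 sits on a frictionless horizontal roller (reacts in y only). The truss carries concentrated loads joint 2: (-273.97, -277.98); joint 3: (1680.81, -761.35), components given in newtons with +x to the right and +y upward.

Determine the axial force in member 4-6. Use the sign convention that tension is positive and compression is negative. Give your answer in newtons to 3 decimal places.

N=7 nodes, M=11 members, R=3 reactions → 2N=14, M+R=14
member 0 (0-1): L=1.5217, (cx,cy)=(0.2326,0.9726)
member 1 (0-2): L=0.8060, (cx,cy)=(1.0000,0.0000)
member 2 (1-2): L=1.5475, (cx,cy)=(0.2921,-0.9564)
member 3 (1-3): L=0.8232, (cx,cy)=(0.9985,-0.0547)
member 4 (2-3): L=1.4819, (cx,cy)=(0.2497,0.9683)
member 5 (2-4): L=0.8440, (cx,cy)=(1.0000,0.0000)
member 6 (3-4): L=1.5113, (cx,cy)=(0.3136,-0.9495)
member 7 (3-5): L=0.8000, (cx,cy)=(1.0000,0.0037)
member 8 (4-5): L=1.4745, (cx,cy)=(0.2211,0.9753)
member 9 (4-6): L=0.7500, (cx,cy)=(1.0000,0.0000)
member 10 (5-6): L=1.4992, (cx,cy)=(0.2828,-0.9592)
solve A·x = −loads:
  F[0-1] = +444.2586 N (tension)
  F[0-2] = +1303.4933 N (tension)
  F[1-2] = -465.4697 N (compression)
  F[1-3] = +239.6627 N (tension)
  F[2-3] = +746.8026 N (tension)
  F[2-4] = +1255.0485 N (tension)
  F[3-4] = -1552.6266 N (compression)
  F[3-5] = -768.0788 N (compression)
  F[4-5] = +1511.6914 N (tension)
  F[4-6] = +433.8483 N (tension)
  F[5-6] = -1534.0289 N (compression)
  Rx@0 = -1406.8400 N
  Ry@0 = -432.0708 N
  Ry@6 = +1471.4008 N

433.848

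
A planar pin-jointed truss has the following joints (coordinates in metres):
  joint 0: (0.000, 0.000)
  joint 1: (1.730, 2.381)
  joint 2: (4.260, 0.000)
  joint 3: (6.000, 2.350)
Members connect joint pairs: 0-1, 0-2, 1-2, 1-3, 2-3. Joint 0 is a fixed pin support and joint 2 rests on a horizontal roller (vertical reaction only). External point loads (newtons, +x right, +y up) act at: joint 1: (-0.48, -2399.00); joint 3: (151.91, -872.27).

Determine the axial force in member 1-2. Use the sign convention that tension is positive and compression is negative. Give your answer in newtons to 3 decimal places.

-2071.699

N=4 nodes, M=5 members, R=3 reactions → 2N=8, M+R=8
member 0 (0-1): L=2.9431, (cx,cy)=(0.5878,0.8090)
member 1 (0-2): L=4.2600, (cx,cy)=(1.0000,0.0000)
member 2 (1-2): L=3.4742, (cx,cy)=(0.7282,-0.6853)
member 3 (1-3): L=4.2701, (cx,cy)=(1.0000,-0.0073)
member 4 (2-3): L=2.9241, (cx,cy)=(0.5951,0.8037)
solve A·x = −loads:
  F[0-1] = -1217.4864 N (compression)
  F[0-2] = +867.0782 N (tension)
  F[1-2] = -2071.6991 N (compression)
  F[1-3] = +793.5165 N (tension)
  F[2-3] = -1078.1792 N (compression)
  Rx@0 = -151.4300 N
  Ry@0 = +984.9471 N
  Ry@2 = +2286.3229 N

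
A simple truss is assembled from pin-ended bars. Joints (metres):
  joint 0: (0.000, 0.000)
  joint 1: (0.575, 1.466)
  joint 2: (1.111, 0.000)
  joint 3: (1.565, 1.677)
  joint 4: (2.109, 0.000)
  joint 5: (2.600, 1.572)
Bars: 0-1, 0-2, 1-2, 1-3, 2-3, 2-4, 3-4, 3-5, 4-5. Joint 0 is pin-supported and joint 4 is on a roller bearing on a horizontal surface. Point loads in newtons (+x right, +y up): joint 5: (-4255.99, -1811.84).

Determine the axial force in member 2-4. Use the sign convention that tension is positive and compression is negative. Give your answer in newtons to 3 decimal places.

-1689.185

N=6 nodes, M=9 members, R=3 reactions → 2N=12, M+R=12
member 0 (0-1): L=1.5747, (cx,cy)=(0.3651,0.9310)
member 1 (0-2): L=1.1110, (cx,cy)=(1.0000,0.0000)
member 2 (1-2): L=1.5609, (cx,cy)=(0.3434,-0.9392)
member 3 (1-3): L=1.0122, (cx,cy)=(0.9780,0.2084)
member 4 (2-3): L=1.7374, (cx,cy)=(0.2613,0.9653)
member 5 (2-4): L=0.9980, (cx,cy)=(1.0000,0.0000)
member 6 (3-4): L=1.7630, (cx,cy)=(0.3086,-0.9512)
member 7 (3-5): L=1.0403, (cx,cy)=(0.9949,-0.1009)
member 8 (4-5): L=1.6469, (cx,cy)=(0.2981,0.9545)
solve A·x = −loads:
  F[0-1] = -2954.5015 N (compression)
  F[0-2] = -3177.1789 N (compression)
  F[1-2] = +2489.7470 N (tension)
  F[1-3] = -1977.1946 N (compression)
  F[2-3] = -2422.5282 N (compression)
  F[2-4] = -1689.1854 N (compression)
  F[3-4] = +3273.0671 N (tension)
  F[3-5] = -3595.1015 N (compression)
  F[4-5] = -2278.3082 N (compression)
  Rx@0 = +4255.9900 N
  Ry@0 = +2750.4992 N
  Ry@4 = -938.6592 N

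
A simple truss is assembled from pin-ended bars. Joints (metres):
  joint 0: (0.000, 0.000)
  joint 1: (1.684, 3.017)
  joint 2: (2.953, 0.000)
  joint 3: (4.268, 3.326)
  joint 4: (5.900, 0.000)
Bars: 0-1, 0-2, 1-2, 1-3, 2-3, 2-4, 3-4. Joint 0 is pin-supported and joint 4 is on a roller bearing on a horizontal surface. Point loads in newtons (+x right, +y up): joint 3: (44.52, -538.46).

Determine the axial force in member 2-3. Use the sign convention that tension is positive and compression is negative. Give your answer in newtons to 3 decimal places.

-118.334

N=5 nodes, M=7 members, R=3 reactions → 2N=10, M+R=10
member 0 (0-1): L=3.4552, (cx,cy)=(0.4874,0.8732)
member 1 (0-2): L=2.9530, (cx,cy)=(1.0000,0.0000)
member 2 (1-2): L=3.2730, (cx,cy)=(0.3877,-0.9218)
member 3 (1-3): L=2.6024, (cx,cy)=(0.9929,0.1187)
member 4 (2-3): L=3.5765, (cx,cy)=(0.3677,0.9300)
member 5 (2-4): L=2.9470, (cx,cy)=(1.0000,0.0000)
member 6 (3-4): L=3.7048, (cx,cy)=(0.4405,-0.8977)
solve A·x = −loads:
  F[0-1] = -141.8326 N (compression)
  F[0-2] = +113.6473 N (tension)
  F[1-2] = +119.3831 N (tension)
  F[1-3] = -116.2363 N (compression)
  F[2-3] = -118.3337 N (compression)
  F[2-4] = +203.4424 N (tension)
  F[3-4] = -461.8369 N (compression)
  Rx@0 = -44.5200 N
  Ry@0 = +123.8463 N
  Ry@4 = +414.6137 N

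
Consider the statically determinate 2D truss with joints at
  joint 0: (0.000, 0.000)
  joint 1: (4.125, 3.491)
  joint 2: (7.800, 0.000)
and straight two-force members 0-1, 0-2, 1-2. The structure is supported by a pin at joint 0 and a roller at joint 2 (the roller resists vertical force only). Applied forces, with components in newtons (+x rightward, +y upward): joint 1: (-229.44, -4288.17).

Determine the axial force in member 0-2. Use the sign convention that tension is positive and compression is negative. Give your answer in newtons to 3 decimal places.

N=3 nodes, M=3 members, R=3 reactions → 2N=6, M+R=6
member 0 (0-1): L=5.4040, (cx,cy)=(0.7633,0.6460)
member 1 (0-2): L=7.8000, (cx,cy)=(1.0000,0.0000)
member 2 (1-2): L=5.0688, (cx,cy)=(0.7250,-0.6887)
solve A·x = −loads:
  F[0-1] = -3286.4530 N (compression)
  F[0-2] = +2279.2086 N (tension)
  F[1-2] = -3143.6316 N (compression)
  Rx@0 = +229.4400 N
  Ry@0 = +2123.0769 N
  Ry@2 = +2165.0931 N

2279.209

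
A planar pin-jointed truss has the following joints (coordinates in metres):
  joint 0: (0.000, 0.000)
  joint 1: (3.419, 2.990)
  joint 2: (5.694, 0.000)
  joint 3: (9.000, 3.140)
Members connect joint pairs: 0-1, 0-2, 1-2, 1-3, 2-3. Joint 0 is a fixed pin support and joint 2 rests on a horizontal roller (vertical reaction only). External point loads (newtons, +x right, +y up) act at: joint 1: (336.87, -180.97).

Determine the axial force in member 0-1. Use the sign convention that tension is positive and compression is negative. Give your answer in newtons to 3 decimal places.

158.878

N=4 nodes, M=5 members, R=3 reactions → 2N=8, M+R=8
member 0 (0-1): L=4.5420, (cx,cy)=(0.7528,0.6583)
member 1 (0-2): L=5.6940, (cx,cy)=(1.0000,0.0000)
member 2 (1-2): L=3.7571, (cx,cy)=(0.6055,-0.7958)
member 3 (1-3): L=5.5830, (cx,cy)=(0.9996,0.0269)
member 4 (2-3): L=4.5595, (cx,cy)=(0.7251,0.6887)
solve A·x = −loads:
  F[0-1] = +158.8782 N (tension)
  F[0-2] = +217.2738 N (tension)
  F[1-2] = -358.8207 N (compression)
  F[1-3] = +0.0000 N (tension)
  F[2-3] = -0.0000 N (compression)
  Rx@0 = -336.8700 N
  Ry@0 = -104.5898 N
  Ry@2 = +285.5598 N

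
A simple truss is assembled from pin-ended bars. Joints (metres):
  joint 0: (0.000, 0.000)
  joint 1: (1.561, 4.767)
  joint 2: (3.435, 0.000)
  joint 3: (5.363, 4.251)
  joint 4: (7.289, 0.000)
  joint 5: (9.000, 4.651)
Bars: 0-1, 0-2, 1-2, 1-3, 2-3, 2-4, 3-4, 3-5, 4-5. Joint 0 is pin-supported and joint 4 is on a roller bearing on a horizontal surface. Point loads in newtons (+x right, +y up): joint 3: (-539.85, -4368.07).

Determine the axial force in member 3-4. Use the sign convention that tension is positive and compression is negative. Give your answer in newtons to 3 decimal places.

-3182.701

N=6 nodes, M=9 members, R=3 reactions → 2N=12, M+R=12
member 0 (0-1): L=5.0161, (cx,cy)=(0.3112,0.9503)
member 1 (0-2): L=3.4350, (cx,cy)=(1.0000,0.0000)
member 2 (1-2): L=5.1221, (cx,cy)=(0.3659,-0.9307)
member 3 (1-3): L=3.8369, (cx,cy)=(0.9909,-0.1345)
member 4 (2-3): L=4.6678, (cx,cy)=(0.4130,0.9107)
member 5 (2-4): L=3.8540, (cx,cy)=(1.0000,0.0000)
member 6 (3-4): L=4.6670, (cx,cy)=(0.4127,-0.9109)
member 7 (3-5): L=3.6589, (cx,cy)=(0.9940,0.1093)
member 8 (4-5): L=4.9557, (cx,cy)=(0.3453,0.9385)
solve A·x = −loads:
  F[0-1] = -1545.7932 N (compression)
  F[0-2] = -58.8000 N (compression)
  F[1-2] = +1741.5424 N (tension)
  F[1-3] = -1128.4688 N (compression)
  F[2-3] = -1779.7068 N (compression)
  F[2-4] = +1313.4648 N (tension)
  F[3-4] = -3182.7011 N (compression)
  F[3-5] = -0.0000 N (tension)
  F[4-5] = +0.0000 N (tension)
  Rx@0 = +539.8500 N
  Ry@0 = +1469.0362 N
  Ry@4 = +2899.0338 N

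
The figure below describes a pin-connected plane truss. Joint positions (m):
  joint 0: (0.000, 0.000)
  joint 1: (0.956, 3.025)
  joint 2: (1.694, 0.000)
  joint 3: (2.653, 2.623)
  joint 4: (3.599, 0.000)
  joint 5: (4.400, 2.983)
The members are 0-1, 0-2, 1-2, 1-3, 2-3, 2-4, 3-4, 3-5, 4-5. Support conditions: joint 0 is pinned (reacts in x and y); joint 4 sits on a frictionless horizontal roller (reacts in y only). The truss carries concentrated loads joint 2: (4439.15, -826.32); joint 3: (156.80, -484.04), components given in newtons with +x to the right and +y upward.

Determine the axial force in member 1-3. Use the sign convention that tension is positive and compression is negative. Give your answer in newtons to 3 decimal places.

N=6 nodes, M=9 members, R=3 reactions → 2N=12, M+R=12
member 0 (0-1): L=3.1725, (cx,cy)=(0.3013,0.9535)
member 1 (0-2): L=1.6940, (cx,cy)=(1.0000,0.0000)
member 2 (1-2): L=3.1137, (cx,cy)=(0.2370,-0.9715)
member 3 (1-3): L=1.7440, (cx,cy)=(0.9731,-0.2305)
member 4 (2-3): L=2.7928, (cx,cy)=(0.3434,0.9392)
member 5 (2-4): L=1.9050, (cx,cy)=(1.0000,0.0000)
member 6 (3-4): L=2.7884, (cx,cy)=(0.3393,-0.9407)
member 7 (3-5): L=1.7837, (cx,cy)=(0.9794,0.2018)
member 8 (4-5): L=3.0887, (cx,cy)=(0.2593,0.9658)
solve A·x = −loads:
  F[0-1] = -472.2887 N (compression)
  F[0-2] = +4738.2707 N (tension)
  F[1-2] = +528.8074 N (tension)
  F[1-3] = -275.0636 N (compression)
  F[2-3] = +332.8171 N (tension)
  F[2-4] = +310.1730 N (tension)
  F[3-4] = -914.2487 N (compression)
  F[3-5] = -0.0000 N (tension)
  F[4-5] = -0.0000 N (tension)
  Rx@0 = -4595.9500 N
  Ry@0 = +450.3348 N
  Ry@4 = +860.0252 N

-275.064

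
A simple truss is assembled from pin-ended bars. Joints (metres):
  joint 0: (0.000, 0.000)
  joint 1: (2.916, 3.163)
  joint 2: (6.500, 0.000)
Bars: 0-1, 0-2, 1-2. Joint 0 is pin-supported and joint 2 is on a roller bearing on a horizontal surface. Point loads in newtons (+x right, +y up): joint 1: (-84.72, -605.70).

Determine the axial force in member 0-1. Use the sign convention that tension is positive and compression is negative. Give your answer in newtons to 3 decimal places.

N=3 nodes, M=3 members, R=3 reactions → 2N=6, M+R=6
member 0 (0-1): L=4.3020, (cx,cy)=(0.6778,0.7352)
member 1 (0-2): L=6.5000, (cx,cy)=(1.0000,0.0000)
member 2 (1-2): L=4.7801, (cx,cy)=(0.7498,-0.6617)
solve A·x = −loads:
  F[0-1] = -510.3154 N (compression)
  F[0-2] = +261.1802 N (tension)
  F[1-2] = -348.3468 N (compression)
  Rx@0 = +84.7200 N
  Ry@0 = +375.1997 N
  Ry@2 = +230.5003 N

-510.315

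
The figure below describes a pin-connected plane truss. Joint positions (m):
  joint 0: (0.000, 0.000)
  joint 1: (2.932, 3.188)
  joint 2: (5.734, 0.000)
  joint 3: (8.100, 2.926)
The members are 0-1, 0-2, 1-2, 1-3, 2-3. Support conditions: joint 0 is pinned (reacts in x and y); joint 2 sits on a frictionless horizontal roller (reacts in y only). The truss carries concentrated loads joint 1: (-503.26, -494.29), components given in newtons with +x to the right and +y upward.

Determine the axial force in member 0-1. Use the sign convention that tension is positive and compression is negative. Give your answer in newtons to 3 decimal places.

N=4 nodes, M=5 members, R=3 reactions → 2N=8, M+R=8
member 0 (0-1): L=4.3313, (cx,cy)=(0.6769,0.7360)
member 1 (0-2): L=5.7340, (cx,cy)=(1.0000,0.0000)
member 2 (1-2): L=4.2444, (cx,cy)=(0.6602,-0.7511)
member 3 (1-3): L=5.1746, (cx,cy)=(0.9987,-0.0506)
member 4 (2-3): L=3.7629, (cx,cy)=(0.6288,0.7776)
solve A·x = −loads:
  F[0-1] = -708.3096 N (compression)
  F[0-2] = -23.7794 N (compression)
  F[1-2] = +36.0201 N (tension)
  F[1-3] = +0.0000 N (tension)
  F[2-3] = -0.0000 N (compression)
  Rx@0 = +503.2600 N
  Ry@0 = +521.3452 N
  Ry@2 = -27.0552 N

-708.310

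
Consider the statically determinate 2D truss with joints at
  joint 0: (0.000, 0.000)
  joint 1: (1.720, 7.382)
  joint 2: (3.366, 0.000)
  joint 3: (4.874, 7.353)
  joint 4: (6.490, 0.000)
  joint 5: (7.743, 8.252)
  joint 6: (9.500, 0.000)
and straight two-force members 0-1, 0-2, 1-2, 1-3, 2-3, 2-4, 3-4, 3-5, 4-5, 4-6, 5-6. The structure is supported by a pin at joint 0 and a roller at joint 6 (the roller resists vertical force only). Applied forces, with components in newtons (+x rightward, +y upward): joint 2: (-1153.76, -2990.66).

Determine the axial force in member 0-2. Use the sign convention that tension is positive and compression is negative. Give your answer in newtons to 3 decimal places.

N=7 nodes, M=11 members, R=3 reactions → 2N=14, M+R=14
member 0 (0-1): L=7.5797, (cx,cy)=(0.2269,0.9739)
member 1 (0-2): L=3.3660, (cx,cy)=(1.0000,0.0000)
member 2 (1-2): L=7.5633, (cx,cy)=(0.2176,-0.9760)
member 3 (1-3): L=3.1541, (cx,cy)=(1.0000,-0.0092)
member 4 (2-3): L=7.5060, (cx,cy)=(0.2009,0.9796)
member 5 (2-4): L=3.1240, (cx,cy)=(1.0000,0.0000)
member 6 (3-4): L=7.5285, (cx,cy)=(0.2147,-0.9767)
member 7 (3-5): L=3.0066, (cx,cy)=(0.9542,0.2990)
member 8 (4-5): L=8.3466, (cx,cy)=(0.1501,0.9887)
member 9 (4-6): L=3.0100, (cx,cy)=(1.0000,0.0000)
member 10 (5-6): L=8.4370, (cx,cy)=(0.2082,-0.9781)
solve A·x = −loads:
  F[0-1] = -1982.7455 N (compression)
  F[0-2] = -703.8335 N (compression)
  F[1-2] = +1986.7544 N (tension)
  F[1-3] = -882.3420 N (compression)
  F[2-3] = +1073.4116 N (tension)
  F[2-4] = +666.6511 N (tension)
  F[3-4] = -1215.1261 N (compression)
  F[3-5] = -425.2795 N (compression)
  F[4-5] = +1200.4059 N (tension)
  F[4-6] = +225.6161 N (tension)
  F[5-6] = -1083.3907 N (compression)
  Rx@0 = +1153.7600 N
  Ry@0 = +1931.0219 N
  Ry@6 = +1059.6381 N

-703.833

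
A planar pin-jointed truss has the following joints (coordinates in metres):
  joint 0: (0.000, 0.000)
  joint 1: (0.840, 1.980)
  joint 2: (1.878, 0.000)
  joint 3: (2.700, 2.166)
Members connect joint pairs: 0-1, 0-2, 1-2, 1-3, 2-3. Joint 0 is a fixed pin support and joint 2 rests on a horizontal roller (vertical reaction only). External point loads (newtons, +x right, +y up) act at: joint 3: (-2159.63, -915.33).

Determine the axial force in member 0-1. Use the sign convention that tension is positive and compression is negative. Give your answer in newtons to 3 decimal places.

N=4 nodes, M=5 members, R=3 reactions → 2N=8, M+R=8
member 0 (0-1): L=2.1508, (cx,cy)=(0.3905,0.9206)
member 1 (0-2): L=1.8780, (cx,cy)=(1.0000,0.0000)
member 2 (1-2): L=2.2356, (cx,cy)=(0.4643,-0.8857)
member 3 (1-3): L=1.8693, (cx,cy)=(0.9950,0.0995)
member 4 (2-3): L=2.3167, (cx,cy)=(0.3548,0.9349)
solve A·x = −loads:
  F[0-1] = -2270.4986 N (compression)
  F[0-2] = -1272.8871 N (compression)
  F[1-2] = +2147.2967 N (tension)
  F[1-3] = -1893.1449 N (compression)
  F[2-3] = -777.5433 N (compression)
  Rx@0 = +2159.6300 N
  Ry@0 = +2090.1796 N
  Ry@2 = -1174.8496 N

-2270.499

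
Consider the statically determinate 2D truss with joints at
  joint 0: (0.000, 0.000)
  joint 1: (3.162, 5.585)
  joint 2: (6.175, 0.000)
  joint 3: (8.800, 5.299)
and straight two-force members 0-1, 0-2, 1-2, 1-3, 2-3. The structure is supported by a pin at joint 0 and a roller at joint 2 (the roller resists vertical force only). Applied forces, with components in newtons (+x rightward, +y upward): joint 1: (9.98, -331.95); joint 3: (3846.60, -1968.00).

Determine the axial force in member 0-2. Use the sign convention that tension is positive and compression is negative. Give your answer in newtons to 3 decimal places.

N=4 nodes, M=5 members, R=3 reactions → 2N=8, M+R=8
member 0 (0-1): L=6.4180, (cx,cy)=(0.4927,0.8702)
member 1 (0-2): L=6.1750, (cx,cy)=(1.0000,0.0000)
member 2 (1-2): L=6.3459, (cx,cy)=(0.4748,-0.8801)
member 3 (1-3): L=5.6452, (cx,cy)=(0.9987,-0.0507)
member 4 (2-3): L=5.9135, (cx,cy)=(0.4439,0.8961)
solve A·x = −loads:
  F[0-1] = +4578.8500 N (tension)
  F[0-2] = +1600.6796 N (tension)
  F[1-2] = -5175.6873 N (compression)
  F[1-3] = +4709.3586 N (tension)
  F[2-3] = -1929.9812 N (compression)
  Rx@0 = -3856.5800 N
  Ry@0 = -3984.5678 N
  Ry@2 = +6284.5178 N

1600.680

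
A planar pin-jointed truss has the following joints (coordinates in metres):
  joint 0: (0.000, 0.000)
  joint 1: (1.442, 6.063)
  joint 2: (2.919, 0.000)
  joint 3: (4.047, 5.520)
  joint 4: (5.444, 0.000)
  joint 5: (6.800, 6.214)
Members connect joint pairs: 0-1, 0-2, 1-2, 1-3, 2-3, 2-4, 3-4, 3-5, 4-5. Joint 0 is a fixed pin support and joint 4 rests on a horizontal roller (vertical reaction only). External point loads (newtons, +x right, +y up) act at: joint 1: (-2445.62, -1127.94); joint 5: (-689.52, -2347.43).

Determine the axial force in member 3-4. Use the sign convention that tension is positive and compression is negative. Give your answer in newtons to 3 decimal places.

2661.323

N=6 nodes, M=9 members, R=3 reactions → 2N=12, M+R=12
member 0 (0-1): L=6.2321, (cx,cy)=(0.2314,0.9729)
member 1 (0-2): L=2.9190, (cx,cy)=(1.0000,0.0000)
member 2 (1-2): L=6.2403, (cx,cy)=(0.2367,-0.9716)
member 3 (1-3): L=2.6610, (cx,cy)=(0.9790,-0.2041)
member 4 (2-3): L=5.6341, (cx,cy)=(0.2002,0.9798)
member 5 (2-4): L=2.5250, (cx,cy)=(1.0000,0.0000)
member 6 (3-4): L=5.6940, (cx,cy)=(0.2453,-0.9694)
member 7 (3-5): L=2.8391, (cx,cy)=(0.9697,0.2444)
member 8 (4-5): L=6.3602, (cx,cy)=(0.2132,0.9770)
solve A·x = −loads:
  F[0-1] = -3859.9594 N (compression)
  F[0-2] = -2242.0153 N (compression)
  F[1-2] = +2497.8715 N (tension)
  F[1-3] = +981.9434 N (tension)
  F[2-3] = -2477.0499 N (compression)
  F[2-4] = -1154.8708 N (compression)
  F[3-4] = +2661.3231 N (tension)
  F[3-5] = -193.4591 N (compression)
  F[4-5] = -2354.2685 N (compression)
  Rx@0 = +3135.1400 N
  Ry@0 = +3755.2116 N
  Ry@4 = -279.8416 N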